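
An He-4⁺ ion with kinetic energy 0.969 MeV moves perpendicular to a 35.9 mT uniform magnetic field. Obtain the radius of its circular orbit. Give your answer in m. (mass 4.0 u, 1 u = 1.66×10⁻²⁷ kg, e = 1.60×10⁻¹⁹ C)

r ≈ 7.90 m

Convert the energy: K = 0.969 MeV = 1.55×10^-13 J.
v = √(2K/m) = √(2·1.55×10^-13/6.64×10^-27) = 6.83×10^6 m/s.
r = mv/(qB) = (6.64×10^-27)(6.83×10^6) / [(1×1.60×10^-19)(0.0359)] = 7.90 m.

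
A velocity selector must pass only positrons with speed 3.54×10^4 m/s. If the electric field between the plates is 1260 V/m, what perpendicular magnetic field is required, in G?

B ≈ 356 G

qE = qvB ⇒ B = E/v = (1260) / (3.54×10^4) = 0.0356 T.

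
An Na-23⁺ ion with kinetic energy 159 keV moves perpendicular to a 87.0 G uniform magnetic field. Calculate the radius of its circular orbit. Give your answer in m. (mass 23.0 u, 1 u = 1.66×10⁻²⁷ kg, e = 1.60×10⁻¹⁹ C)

r ≈ 31.7 m

Convert the energy: K = 159 keV = 2.54×10^-14 J.
v = √(2K/m) = √(2·2.54×10^-14/3.82×10^-26) = 1.15×10^6 m/s.
r = mv/(qB) = (3.82×10^-26)(1.15×10^6) / [(1×1.60×10^-19)(8.70×10^-3)] = 31.7 m.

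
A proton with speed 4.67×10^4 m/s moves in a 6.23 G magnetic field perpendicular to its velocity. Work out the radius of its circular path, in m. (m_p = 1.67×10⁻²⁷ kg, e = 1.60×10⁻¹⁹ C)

The magnetic force provides the centripetal force: qvB = mv²/r, so r = mv/(qB).
r = (1.67×10^-27 kg)(4.67×10^4 m/s) / [(1×1.60×10^-19 C)(6.23×10^-4 T)] = 0.782 m.

r ≈ 0.782 m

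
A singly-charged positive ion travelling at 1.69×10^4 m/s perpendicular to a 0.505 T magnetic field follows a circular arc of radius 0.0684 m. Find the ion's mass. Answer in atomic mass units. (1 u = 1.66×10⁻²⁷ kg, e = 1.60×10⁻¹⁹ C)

qvB = mv²/r ⇒ m = qBr/v.
m = (1×1.60×10^-19)(0.505)(0.0684) / (1.69×10^4) = 3.27×10^-25 kg = 197 u.

m ≈ 197 u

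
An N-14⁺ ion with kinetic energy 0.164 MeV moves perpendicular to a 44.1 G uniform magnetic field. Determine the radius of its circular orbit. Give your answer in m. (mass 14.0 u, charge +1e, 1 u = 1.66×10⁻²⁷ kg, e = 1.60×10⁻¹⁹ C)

r ≈ 49.5 m

Convert the energy: K = 0.164 MeV = 2.62×10^-14 J.
v = √(2K/m) = √(2·2.62×10^-14/2.32×10^-26) = 1.50×10^6 m/s.
r = mv/(qB) = (2.32×10^-26)(1.50×10^6) / [(1×1.60×10^-19)(4.41×10^-3)] = 49.5 m.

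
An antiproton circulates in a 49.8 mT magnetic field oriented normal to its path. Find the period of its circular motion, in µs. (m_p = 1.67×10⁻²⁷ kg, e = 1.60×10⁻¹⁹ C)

T ≈ 1.32 µs

The cyclotron period is independent of speed: T = 2πm/(qB).
T = 2π(1.67×10^-27) / [(1×1.60×10^-19)(0.0498)] = 1.32×10^-6 s.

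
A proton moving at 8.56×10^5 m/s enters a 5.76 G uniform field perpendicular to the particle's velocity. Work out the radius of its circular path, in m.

r ≈ 15.5 m

The magnetic force provides the centripetal force: qvB = mv²/r, so r = mv/(qB).
r = (1.67×10^-27 kg)(8.56×10^5 m/s) / [(1×1.60×10^-19 C)(5.76×10^-4 T)] = 15.5 m.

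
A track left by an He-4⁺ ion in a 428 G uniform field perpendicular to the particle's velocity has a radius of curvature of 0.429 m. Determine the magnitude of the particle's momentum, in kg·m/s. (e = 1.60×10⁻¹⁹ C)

Since qvB = mv²/r, the momentum p = mv = qBr.
p = (1×1.60×10^-19)(0.0428)(0.429) = 2.94×10^-21 kg·m/s.

p ≈ 2.94×10^-21 kg·m/s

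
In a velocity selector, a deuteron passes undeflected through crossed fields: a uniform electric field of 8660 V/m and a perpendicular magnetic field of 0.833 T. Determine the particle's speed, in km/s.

v ≈ 10.4 km/s

For zero net force, qE = qvB, so v = E/B.
v = (8660) / (0.833) = 1.04×10^4 m/s.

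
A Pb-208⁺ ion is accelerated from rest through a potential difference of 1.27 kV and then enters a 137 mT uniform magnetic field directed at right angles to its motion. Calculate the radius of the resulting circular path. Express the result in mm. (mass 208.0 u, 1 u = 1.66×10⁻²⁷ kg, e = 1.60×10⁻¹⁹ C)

The kinetic energy gained is K = qV = (1×1.60×10^-19)(1270) = 2.03×10^-16 J.
v = √(2K/m) = 3.43×10^4 m/s.
r = mv/(qB) = (3.45×10^-25)(3.43×10^4) / [(1×1.60×10^-19)(0.137)] = 0.540 m.

r ≈ 540 mm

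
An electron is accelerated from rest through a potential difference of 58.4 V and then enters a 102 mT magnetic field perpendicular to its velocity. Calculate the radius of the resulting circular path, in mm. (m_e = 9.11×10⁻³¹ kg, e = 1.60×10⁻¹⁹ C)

r ≈ 0.253 mm

The kinetic energy gained is K = qV = (1×1.60×10^-19)(58.4) = 9.34×10^-18 J.
v = √(2K/m) = 4.53×10^6 m/s.
r = mv/(qB) = (9.11×10^-31)(4.53×10^6) / [(1×1.60×10^-19)(0.102)] = 2.53×10^-4 m.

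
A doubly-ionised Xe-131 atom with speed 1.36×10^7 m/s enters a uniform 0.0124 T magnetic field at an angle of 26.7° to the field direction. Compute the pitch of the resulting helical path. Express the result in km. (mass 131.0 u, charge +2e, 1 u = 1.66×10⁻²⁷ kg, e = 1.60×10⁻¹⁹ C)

The velocity component along B is v∥ = v cos26.7° = 1.21×10^7 m/s.
The cyclotron period T = 2πm/(qB) = 3.44×10^-4 s is set by m, q, B alone.
Pitch = v∥·T = (1.21×10^7)(3.44×10^-4) = 4180 m.

pitch ≈ 4.18 km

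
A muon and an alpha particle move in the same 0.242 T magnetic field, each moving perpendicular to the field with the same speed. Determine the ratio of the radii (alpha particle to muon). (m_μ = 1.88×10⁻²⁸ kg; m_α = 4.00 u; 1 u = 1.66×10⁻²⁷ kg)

r = mv/(qB) ⇒ at equal v, r ∝ m/q.
r_{alpha particle}/r_{muon} = 17.7.

ratio ≈ 17.7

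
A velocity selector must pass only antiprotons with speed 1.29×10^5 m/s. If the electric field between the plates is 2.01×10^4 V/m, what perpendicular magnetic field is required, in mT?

B ≈ 156 mT

qE = qvB ⇒ B = E/v = (2.01×10^4) / (1.29×10^5) = 0.156 T.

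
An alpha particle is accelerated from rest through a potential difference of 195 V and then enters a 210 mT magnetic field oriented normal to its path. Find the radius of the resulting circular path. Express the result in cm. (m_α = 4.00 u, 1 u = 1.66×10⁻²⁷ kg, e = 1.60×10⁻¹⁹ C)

The kinetic energy gained is K = qV = (2×1.60×10^-19)(195) = 6.24×10^-17 J.
v = √(2K/m) = 1.37×10^5 m/s.
r = mv/(qB) = (6.64×10^-27)(1.37×10^5) / [(2×1.60×10^-19)(0.210)] = 0.0135 m.

r ≈ 1.35 cm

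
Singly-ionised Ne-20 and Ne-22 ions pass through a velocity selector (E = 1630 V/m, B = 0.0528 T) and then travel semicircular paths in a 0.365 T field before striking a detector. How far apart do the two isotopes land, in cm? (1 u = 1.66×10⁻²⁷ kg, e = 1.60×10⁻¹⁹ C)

Δd ≈ 0.351 cm

Both emerge at v = E/B₁ = 3.09×10^4 m/s.
r = mv/(qB₂), so r₁ = 0.01755 m and r₂ = 0.01931 m, giving Δr = 1.76×10^-3 m.
After a semicircle each ion lands a diameter 2r from the entry slit, so the separation is 2Δr = 3.51×10^-3 m.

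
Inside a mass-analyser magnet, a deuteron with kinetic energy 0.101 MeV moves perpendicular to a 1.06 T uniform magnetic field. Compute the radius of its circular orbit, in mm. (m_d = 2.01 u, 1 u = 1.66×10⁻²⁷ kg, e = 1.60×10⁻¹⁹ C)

r ≈ 61.2 mm

Convert the energy: K = 0.101 MeV = 1.62×10^-14 J.
v = √(2K/m) = √(2·1.62×10^-14/3.34×10^-27) = 3.11×10^6 m/s.
r = mv/(qB) = (3.34×10^-27)(3.11×10^6) / [(1×1.60×10^-19)(1.06)] = 0.0612 m.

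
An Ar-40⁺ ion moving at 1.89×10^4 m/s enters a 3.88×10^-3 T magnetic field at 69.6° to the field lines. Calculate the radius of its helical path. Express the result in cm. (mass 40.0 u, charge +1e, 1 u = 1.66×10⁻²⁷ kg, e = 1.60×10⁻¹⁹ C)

Only the perpendicular component v⊥ = v sin69.6° = 1.77×10^4 m/s is bent by the field.
r = m v⊥ /(qB) = (6.64×10^-26)(1.77×10^4) / [(1×1.60×10^-19)(3.88×10^-3)] = 1.89 m.

r ≈ 189 cm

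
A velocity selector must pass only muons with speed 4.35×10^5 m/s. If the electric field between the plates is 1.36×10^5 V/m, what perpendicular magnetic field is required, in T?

B ≈ 0.313 T

qE = qvB ⇒ B = E/v = (1.36×10^5) / (4.35×10^5) = 0.313 T.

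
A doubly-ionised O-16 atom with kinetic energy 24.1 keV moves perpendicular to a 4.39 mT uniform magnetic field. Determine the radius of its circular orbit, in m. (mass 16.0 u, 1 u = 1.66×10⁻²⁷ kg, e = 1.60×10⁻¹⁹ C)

Convert the energy: K = 24.1 keV = 3.86×10^-15 J.
v = √(2K/m) = √(2·3.86×10^-15/2.66×10^-26) = 5.39×10^5 m/s.
r = mv/(qB) = (2.66×10^-26)(5.39×10^5) / [(2×1.60×10^-19)(4.39×10^-3)] = 10.2 m.

r ≈ 10.2 m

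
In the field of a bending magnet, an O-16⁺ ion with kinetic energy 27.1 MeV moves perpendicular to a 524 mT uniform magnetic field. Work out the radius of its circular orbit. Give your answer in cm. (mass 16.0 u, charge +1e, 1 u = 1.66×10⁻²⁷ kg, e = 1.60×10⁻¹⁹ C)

r ≈ 572 cm

Convert the energy: K = 27.1 MeV = 4.34×10^-12 J.
v = √(2K/m) = √(2·4.34×10^-12/2.66×10^-26) = 1.81×10^7 m/s.
r = mv/(qB) = (2.66×10^-26)(1.81×10^7) / [(1×1.60×10^-19)(0.524)] = 5.72 m.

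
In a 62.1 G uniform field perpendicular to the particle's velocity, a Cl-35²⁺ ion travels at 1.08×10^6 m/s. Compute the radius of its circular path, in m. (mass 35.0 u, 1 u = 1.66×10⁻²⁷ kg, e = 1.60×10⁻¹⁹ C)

r ≈ 31.6 m

The magnetic force provides the centripetal force: qvB = mv²/r, so r = mv/(qB).
r = (5.81×10^-26 kg)(1.08×10^6 m/s) / [(2×1.60×10^-19 C)(6.21×10^-3 T)] = 31.6 m.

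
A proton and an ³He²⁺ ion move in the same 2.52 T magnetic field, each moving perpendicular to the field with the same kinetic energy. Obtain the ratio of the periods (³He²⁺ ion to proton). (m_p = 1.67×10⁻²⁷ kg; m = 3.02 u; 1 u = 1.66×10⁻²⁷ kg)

T = 2πm/(qB) is independent of speed, so T₂/T₁ = (m₂/q₂)/(m₁/q₁).
T_{³He²⁺ ion}/T_{proton} = (5.01×10^-27/2e) / (1.67×10^-27/1e) = 1.50.

ratio ≈ 1.50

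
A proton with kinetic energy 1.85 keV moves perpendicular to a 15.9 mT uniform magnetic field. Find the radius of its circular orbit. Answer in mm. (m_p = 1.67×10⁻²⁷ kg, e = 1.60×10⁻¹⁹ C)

Convert the energy: K = 1.85 keV = 2.96×10^-16 J.
v = √(2K/m) = √(2·2.96×10^-16/1.67×10^-27) = 5.95×10^5 m/s.
r = mv/(qB) = (1.67×10^-27)(5.95×10^5) / [(1×1.60×10^-19)(0.0159)] = 0.391 m.

r ≈ 391 mm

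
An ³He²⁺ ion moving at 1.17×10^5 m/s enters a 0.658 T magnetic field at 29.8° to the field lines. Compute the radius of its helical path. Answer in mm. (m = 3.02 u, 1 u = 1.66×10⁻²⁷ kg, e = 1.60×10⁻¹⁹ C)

r ≈ 1.38 mm

Only the perpendicular component v⊥ = v sin29.8° = 5.81×10^4 m/s is bent by the field.
r = m v⊥ /(qB) = (5.01×10^-27)(5.81×10^4) / [(2×1.60×10^-19)(0.658)] = 1.38×10^-3 m.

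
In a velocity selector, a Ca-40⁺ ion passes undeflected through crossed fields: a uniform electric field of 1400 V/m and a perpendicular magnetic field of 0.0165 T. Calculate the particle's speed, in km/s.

For zero net force, qE = qvB, so v = E/B.
v = (1400) / (0.0165) = 8.48×10^4 m/s.

v ≈ 84.8 km/s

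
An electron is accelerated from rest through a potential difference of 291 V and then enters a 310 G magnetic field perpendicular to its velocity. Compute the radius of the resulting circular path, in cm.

r ≈ 0.186 cm

The kinetic energy gained is K = qV = (1×1.60×10^-19)(291) = 4.66×10^-17 J.
v = √(2K/m) = 1.01×10^7 m/s.
r = mv/(qB) = (9.11×10^-31)(1.01×10^7) / [(1×1.60×10^-19)(0.0310)] = 1.86×10^-3 m.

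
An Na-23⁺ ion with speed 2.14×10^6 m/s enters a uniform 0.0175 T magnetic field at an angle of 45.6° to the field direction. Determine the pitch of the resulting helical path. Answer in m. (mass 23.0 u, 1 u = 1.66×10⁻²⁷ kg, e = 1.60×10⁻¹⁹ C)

pitch ≈ 128 m

The velocity component along B is v∥ = v cos45.6° = 1.50×10^6 m/s.
The cyclotron period T = 2πm/(qB) = 8.57×10^-5 s is set by m, q, B alone.
Pitch = v∥·T = (1.50×10^6)(8.57×10^-5) = 128 m.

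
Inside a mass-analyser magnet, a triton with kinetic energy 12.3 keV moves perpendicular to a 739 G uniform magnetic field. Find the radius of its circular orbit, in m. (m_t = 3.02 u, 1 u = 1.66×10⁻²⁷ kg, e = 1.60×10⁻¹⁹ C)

r ≈ 0.376 m

Convert the energy: K = 12.3 keV = 1.97×10^-15 J.
v = √(2K/m) = √(2·1.97×10^-15/5.01×10^-27) = 8.86×10^5 m/s.
r = mv/(qB) = (5.01×10^-27)(8.86×10^5) / [(1×1.60×10^-19)(0.0739)] = 0.376 m.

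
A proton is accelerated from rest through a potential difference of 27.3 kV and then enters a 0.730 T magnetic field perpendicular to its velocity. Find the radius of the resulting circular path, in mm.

r ≈ 32.7 mm

The kinetic energy gained is K = qV = (1×1.60×10^-19)(2.73×10^4) = 4.37×10^-15 J.
v = √(2K/m) = 2.29×10^6 m/s.
r = mv/(qB) = (1.67×10^-27)(2.29×10^6) / [(1×1.60×10^-19)(0.730)] = 0.0327 m.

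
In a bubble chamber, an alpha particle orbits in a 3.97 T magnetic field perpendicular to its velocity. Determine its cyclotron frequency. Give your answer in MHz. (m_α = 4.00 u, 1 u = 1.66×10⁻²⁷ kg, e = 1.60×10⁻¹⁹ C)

f ≈ 30.5 MHz

f = qB/(2πm) = (2×1.60×10^-19)(3.97) / [2π(6.64×10^-27)] = 3.05×10^7 Hz.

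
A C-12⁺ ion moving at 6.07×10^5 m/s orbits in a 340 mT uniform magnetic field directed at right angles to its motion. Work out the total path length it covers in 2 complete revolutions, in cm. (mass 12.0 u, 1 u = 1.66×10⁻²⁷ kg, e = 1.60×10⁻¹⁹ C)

L ≈ 279 cm

r = mv/(qB) = 0.222 m, so one revolution covers 2πr = 1.40 m.
In 2 revolutions: L = 2·2πr = 2.79 m.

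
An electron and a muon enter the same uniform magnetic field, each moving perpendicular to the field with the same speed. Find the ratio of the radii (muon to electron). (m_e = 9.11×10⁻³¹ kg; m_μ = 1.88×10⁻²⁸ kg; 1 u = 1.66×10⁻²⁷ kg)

r = mv/(qB) ⇒ at equal v, r ∝ m/q.
r_{muon}/r_{electron} = 206.

ratio ≈ 206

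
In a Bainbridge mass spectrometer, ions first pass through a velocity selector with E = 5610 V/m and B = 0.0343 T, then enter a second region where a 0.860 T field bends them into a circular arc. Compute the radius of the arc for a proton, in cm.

r ≈ 0.199 cm

The selector passes v = E/B = 5610/0.0343 = 1.64×10^5 m/s.
In the deflection region, r = mv/(qB₂) = (1.67×10^-27)(1.64×10^5) / [(1×1.60×10^-19)(0.860)] = 1.99×10^-3 m.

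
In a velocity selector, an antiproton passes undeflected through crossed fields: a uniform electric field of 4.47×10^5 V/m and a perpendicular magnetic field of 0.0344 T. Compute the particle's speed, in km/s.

For zero net force, qE = qvB, so v = E/B.
v = (4.47×10^5) / (0.0344) = 1.30×10^7 m/s.

v ≈ 13000 km/s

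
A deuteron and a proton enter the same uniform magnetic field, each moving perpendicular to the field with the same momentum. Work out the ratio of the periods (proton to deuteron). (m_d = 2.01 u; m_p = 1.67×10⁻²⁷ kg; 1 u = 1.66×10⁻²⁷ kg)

T = 2πm/(qB) is independent of speed, so T₂/T₁ = (m₂/q₂)/(m₁/q₁).
T_{proton}/T_{deuteron} = (1.67×10^-27/1e) / (3.34×10^-27/1e) = 0.501.

ratio ≈ 0.501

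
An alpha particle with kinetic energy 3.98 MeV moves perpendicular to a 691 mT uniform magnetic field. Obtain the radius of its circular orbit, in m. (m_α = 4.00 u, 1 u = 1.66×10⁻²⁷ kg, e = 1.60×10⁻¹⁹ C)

Convert the energy: K = 3.98 MeV = 6.37×10^-13 J.
v = √(2K/m) = √(2·6.37×10^-13/6.64×10^-27) = 1.38×10^7 m/s.
r = mv/(qB) = (6.64×10^-27)(1.38×10^7) / [(2×1.60×10^-19)(0.691)] = 0.416 m.

r ≈ 0.416 m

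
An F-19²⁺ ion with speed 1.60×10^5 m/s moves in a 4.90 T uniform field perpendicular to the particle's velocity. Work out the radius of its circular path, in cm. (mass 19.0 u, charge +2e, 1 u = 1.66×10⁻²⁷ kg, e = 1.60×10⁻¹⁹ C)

The magnetic force provides the centripetal force: qvB = mv²/r, so r = mv/(qB).
r = (3.15×10^-26 kg)(1.60×10^5 m/s) / [(2×1.60×10^-19 C)(4.90 T)] = 3.22×10^-3 m.

r ≈ 0.322 cm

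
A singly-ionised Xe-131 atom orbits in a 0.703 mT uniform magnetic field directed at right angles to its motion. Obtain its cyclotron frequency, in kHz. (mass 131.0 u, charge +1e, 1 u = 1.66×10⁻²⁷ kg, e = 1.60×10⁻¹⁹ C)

f ≈ 0.0823 kHz

f = qB/(2πm) = (1×1.60×10^-19)(7.03×10^-4) / [2π(2.17×10^-25)] = 82.3 Hz.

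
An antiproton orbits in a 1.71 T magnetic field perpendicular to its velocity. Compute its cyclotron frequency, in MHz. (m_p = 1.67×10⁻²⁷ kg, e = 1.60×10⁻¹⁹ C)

f = qB/(2πm) = (1×1.60×10^-19)(1.71) / [2π(1.67×10^-27)] = 2.61×10^7 Hz.

f ≈ 26.1 MHz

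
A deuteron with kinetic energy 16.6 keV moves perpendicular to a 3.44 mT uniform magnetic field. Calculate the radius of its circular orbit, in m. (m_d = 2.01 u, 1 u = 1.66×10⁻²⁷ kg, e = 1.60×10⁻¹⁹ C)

Convert the energy: K = 16.6 keV = 2.66×10^-15 J.
v = √(2K/m) = √(2·2.66×10^-15/3.34×10^-27) = 1.26×10^6 m/s.
r = mv/(qB) = (3.34×10^-27)(1.26×10^6) / [(1×1.60×10^-19)(3.44×10^-3)] = 7.65 m.

r ≈ 7.65 m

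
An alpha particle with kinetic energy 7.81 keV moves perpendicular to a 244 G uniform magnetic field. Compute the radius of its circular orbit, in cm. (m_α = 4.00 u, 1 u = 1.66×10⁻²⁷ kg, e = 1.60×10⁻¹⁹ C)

r ≈ 52.2 cm

Convert the energy: K = 7.81 keV = 1.25×10^-15 J.
v = √(2K/m) = √(2·1.25×10^-15/6.64×10^-27) = 6.14×10^5 m/s.
r = mv/(qB) = (6.64×10^-27)(6.14×10^5) / [(2×1.60×10^-19)(0.0244)] = 0.522 m.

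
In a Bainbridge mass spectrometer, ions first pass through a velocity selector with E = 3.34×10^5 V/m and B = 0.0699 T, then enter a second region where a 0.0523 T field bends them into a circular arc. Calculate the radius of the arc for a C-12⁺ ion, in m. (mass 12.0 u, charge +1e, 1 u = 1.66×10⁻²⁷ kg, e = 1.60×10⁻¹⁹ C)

r ≈ 11.4 m

The selector passes v = E/B = 3.34×10^5/0.0699 = 4.78×10^6 m/s.
In the deflection region, r = mv/(qB₂) = (1.99×10^-26)(4.78×10^6) / [(1×1.60×10^-19)(0.0523)] = 11.4 m.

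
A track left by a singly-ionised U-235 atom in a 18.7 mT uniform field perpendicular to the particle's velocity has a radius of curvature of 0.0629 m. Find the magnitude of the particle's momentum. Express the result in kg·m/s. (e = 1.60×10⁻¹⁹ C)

p ≈ 1.88×10^-22 kg·m/s

Since qvB = mv²/r, the momentum p = mv = qBr.
p = (1×1.60×10^-19)(0.0187)(0.0629) = 1.88×10^-22 kg·m/s.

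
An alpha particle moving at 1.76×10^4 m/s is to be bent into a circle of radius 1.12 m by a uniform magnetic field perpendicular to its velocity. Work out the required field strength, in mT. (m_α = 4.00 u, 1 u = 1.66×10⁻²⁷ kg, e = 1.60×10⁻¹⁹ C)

B ≈ 0.326 mT

qvB = mv²/r gives B = mv/(qr).
B = (6.64×10^-27)(1.76×10^4) / [(2×1.60×10^-19)(1.12)] = 3.26×10^-4 T.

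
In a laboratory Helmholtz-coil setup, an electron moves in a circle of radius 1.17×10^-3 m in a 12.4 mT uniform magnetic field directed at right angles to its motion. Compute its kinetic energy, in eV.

v = qBr/m = (1×1.60×10^-19)(0.0124)(1.17×10^-3) / (9.11×10^-31) = 2.55×10^6 m/s.
K = ½mv² = 0.5·(9.11×10^-31)·(2.55×10^6)² = 2.96×10^-18 J = 18.5 eV.

K ≈ 18.5 eV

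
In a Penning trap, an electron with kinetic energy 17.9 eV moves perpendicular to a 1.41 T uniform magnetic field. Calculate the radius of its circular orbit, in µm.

r ≈ 10.1 µm

Convert the energy: K = 17.9 eV = 2.86×10^-18 J.
v = √(2K/m) = √(2·2.86×10^-18/9.11×10^-31) = 2.51×10^6 m/s.
r = mv/(qB) = (9.11×10^-31)(2.51×10^6) / [(1×1.60×10^-19)(1.41)] = 1.01×10^-5 m.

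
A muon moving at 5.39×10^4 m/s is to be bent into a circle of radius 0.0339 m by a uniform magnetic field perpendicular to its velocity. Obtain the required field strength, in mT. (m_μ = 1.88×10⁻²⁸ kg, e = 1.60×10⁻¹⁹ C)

qvB = mv²/r gives B = mv/(qr).
B = (1.88×10^-28)(5.39×10^4) / [(1×1.60×10^-19)(0.0339)] = 1.87×10^-3 T.

B ≈ 1.87 mT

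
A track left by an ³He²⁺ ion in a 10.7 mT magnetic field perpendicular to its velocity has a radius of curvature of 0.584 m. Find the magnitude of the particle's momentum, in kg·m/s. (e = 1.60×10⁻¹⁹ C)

Since qvB = mv²/r, the momentum p = mv = qBr.
p = (2×1.60×10^-19)(0.0107)(0.584) = 2.00×10^-21 kg·m/s.

p ≈ 2.00×10^-21 kg·m/s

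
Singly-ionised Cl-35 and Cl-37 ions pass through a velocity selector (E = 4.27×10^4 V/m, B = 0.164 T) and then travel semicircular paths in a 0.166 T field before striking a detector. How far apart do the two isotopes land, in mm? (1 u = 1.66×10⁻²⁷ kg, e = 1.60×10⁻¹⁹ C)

Both emerge at v = E/B₁ = 2.60×10^5 m/s.
r = mv/(qB₂), so r₁ = 0.5696 m and r₂ = 0.6021 m, giving Δr = 0.0325 m.
After a semicircle each ion lands a diameter 2r from the entry slit, so the separation is 2Δr = 0.0651 m.

Δd ≈ 65.1 mm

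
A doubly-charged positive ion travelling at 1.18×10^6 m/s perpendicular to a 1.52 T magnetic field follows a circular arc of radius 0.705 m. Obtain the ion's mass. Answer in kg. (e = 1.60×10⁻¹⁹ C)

m ≈ 2.91×10^-25 kg

qvB = mv²/r ⇒ m = qBr/v.
m = (2×1.60×10^-19)(1.52)(0.705) / (1.18×10^6) = 2.91×10^-25 kg.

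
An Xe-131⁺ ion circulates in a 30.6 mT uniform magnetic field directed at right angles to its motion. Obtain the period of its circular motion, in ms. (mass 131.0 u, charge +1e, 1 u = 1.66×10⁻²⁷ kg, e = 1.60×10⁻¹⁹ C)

T ≈ 0.279 ms

The cyclotron period is independent of speed: T = 2πm/(qB).
T = 2π(2.17×10^-25) / [(1×1.60×10^-19)(0.0306)] = 2.79×10^-4 s.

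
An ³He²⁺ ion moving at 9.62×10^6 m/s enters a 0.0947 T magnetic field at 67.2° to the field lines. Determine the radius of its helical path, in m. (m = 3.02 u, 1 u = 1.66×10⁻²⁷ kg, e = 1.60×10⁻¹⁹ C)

r ≈ 1.47 m

Only the perpendicular component v⊥ = v sin67.2° = 8.87×10^6 m/s is bent by the field.
r = m v⊥ /(qB) = (5.01×10^-27)(8.87×10^6) / [(2×1.60×10^-19)(0.0947)] = 1.47 m.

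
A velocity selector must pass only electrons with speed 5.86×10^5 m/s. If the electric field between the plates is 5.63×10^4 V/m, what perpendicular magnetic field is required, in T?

B ≈ 0.0961 T

qE = qvB ⇒ B = E/v = (5.63×10^4) / (5.86×10^5) = 0.0961 T.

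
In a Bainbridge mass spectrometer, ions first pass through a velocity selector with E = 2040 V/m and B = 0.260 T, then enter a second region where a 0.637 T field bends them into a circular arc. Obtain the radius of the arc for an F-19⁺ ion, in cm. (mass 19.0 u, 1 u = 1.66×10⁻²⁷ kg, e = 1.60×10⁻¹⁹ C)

The selector passes v = E/B = 2040/0.260 = 7850 m/s.
In the deflection region, r = mv/(qB₂) = (3.15×10^-26)(7850) / [(1×1.60×10^-19)(0.637)] = 2.43×10^-3 m.

r ≈ 0.243 cm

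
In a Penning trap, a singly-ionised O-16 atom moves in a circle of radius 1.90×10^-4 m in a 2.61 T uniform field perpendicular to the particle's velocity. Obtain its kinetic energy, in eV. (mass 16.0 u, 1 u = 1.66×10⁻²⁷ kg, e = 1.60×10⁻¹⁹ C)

v = qBr/m = (1×1.60×10^-19)(2.61)(1.90×10^-4) / (2.66×10^-26) = 2990 m/s.
K = ½mv² = 0.5·(2.66×10^-26)·(2990)² = 1.19×10^-19 J = 0.741 eV.

K ≈ 0.741 eV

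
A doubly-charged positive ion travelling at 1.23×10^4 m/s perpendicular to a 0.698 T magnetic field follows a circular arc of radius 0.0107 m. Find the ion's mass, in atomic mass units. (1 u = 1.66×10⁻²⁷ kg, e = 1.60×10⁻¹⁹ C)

qvB = mv²/r ⇒ m = qBr/v.
m = (2×1.60×10^-19)(0.698)(0.0107) / (1.23×10^4) = 1.94×10^-25 kg = 117 u.

m ≈ 117 u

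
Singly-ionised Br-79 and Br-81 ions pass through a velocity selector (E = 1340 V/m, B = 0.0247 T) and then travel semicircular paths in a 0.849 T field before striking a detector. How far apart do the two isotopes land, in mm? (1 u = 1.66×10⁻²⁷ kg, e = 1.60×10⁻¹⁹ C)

Δd ≈ 2.65 mm

Both emerge at v = E/B₁ = 5.43×10^4 m/s.
r = mv/(qB₂), so r₁ = 0.05237 m and r₂ = 0.05370 m, giving Δr = 1.33×10^-3 m.
After a semicircle each ion lands a diameter 2r from the entry slit, so the separation is 2Δr = 2.65×10^-3 m.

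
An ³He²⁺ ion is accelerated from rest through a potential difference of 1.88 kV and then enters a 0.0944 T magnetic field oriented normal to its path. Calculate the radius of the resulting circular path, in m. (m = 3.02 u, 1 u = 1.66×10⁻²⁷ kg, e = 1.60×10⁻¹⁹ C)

r ≈ 0.0813 m

The kinetic energy gained is K = qV = (2×1.60×10^-19)(1880) = 6.02×10^-16 J.
v = √(2K/m) = 4.90×10^5 m/s.
r = mv/(qB) = (5.01×10^-27)(4.90×10^5) / [(2×1.60×10^-19)(0.0944)] = 0.0813 m.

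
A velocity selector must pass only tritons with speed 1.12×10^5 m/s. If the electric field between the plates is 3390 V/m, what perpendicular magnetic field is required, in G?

qE = qvB ⇒ B = E/v = (3390) / (1.12×10^5) = 0.0303 T.

B ≈ 303 G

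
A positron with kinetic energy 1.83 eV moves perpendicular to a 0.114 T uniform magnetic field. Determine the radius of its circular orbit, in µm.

r ≈ 40.0 µm

Convert the energy: K = 1.83 eV = 2.93×10^-19 J.
v = √(2K/m) = √(2·2.93×10^-19/9.11×10^-31) = 8.02×10^5 m/s.
r = mv/(qB) = (9.11×10^-31)(8.02×10^5) / [(1×1.60×10^-19)(0.114)] = 4.00×10^-5 m.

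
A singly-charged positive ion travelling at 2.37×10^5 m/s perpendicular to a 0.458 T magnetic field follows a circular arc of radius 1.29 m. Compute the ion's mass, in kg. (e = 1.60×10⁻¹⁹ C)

m ≈ 3.99×10^-25 kg

qvB = mv²/r ⇒ m = qBr/v.
m = (1×1.60×10^-19)(0.458)(1.29) / (2.37×10^5) = 3.99×10^-25 kg.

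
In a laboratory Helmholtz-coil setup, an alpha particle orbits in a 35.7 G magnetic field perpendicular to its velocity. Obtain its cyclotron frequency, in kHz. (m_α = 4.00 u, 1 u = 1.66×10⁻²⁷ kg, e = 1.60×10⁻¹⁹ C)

f ≈ 27.4 kHz

f = qB/(2πm) = (2×1.60×10^-19)(3.57×10^-3) / [2π(6.64×10^-27)] = 2.74×10^4 Hz.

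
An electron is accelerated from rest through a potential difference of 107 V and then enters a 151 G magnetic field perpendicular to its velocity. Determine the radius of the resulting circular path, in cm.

r ≈ 0.231 cm

The kinetic energy gained is K = qV = (1×1.60×10^-19)(107) = 1.71×10^-17 J.
v = √(2K/m) = 6.13×10^6 m/s.
r = mv/(qB) = (9.11×10^-31)(6.13×10^6) / [(1×1.60×10^-19)(0.0151)] = 2.31×10^-3 m.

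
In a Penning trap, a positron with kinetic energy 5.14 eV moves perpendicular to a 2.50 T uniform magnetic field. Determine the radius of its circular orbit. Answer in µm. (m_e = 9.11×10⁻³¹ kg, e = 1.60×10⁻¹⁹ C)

r ≈ 3.06 µm

Convert the energy: K = 5.14 eV = 8.22×10^-19 J.
v = √(2K/m) = √(2·8.22×10^-19/9.11×10^-31) = 1.34×10^6 m/s.
r = mv/(qB) = (9.11×10^-31)(1.34×10^6) / [(1×1.60×10^-19)(2.50)] = 3.06×10^-6 m.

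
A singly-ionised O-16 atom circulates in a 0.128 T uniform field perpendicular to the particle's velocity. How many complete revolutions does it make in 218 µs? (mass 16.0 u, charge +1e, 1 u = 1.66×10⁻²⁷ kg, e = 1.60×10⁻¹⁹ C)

N = 26

T = 2πm/(qB) = 2π(2.656×10^-26) / [(1×1.60×10^-19)(0.128)] = 8.1485×10^-6 s.
N = t/T = 2.18×10^-4 / 8.1485×10^-6 ≈ 26.75, so 26 complete revolutions.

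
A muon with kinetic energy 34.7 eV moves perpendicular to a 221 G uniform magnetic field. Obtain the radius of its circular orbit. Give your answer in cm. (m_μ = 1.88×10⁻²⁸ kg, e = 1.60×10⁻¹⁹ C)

Convert the energy: K = 34.7 eV = 5.55×10^-18 J.
v = √(2K/m) = √(2·5.55×10^-18/1.88×10^-28) = 2.43×10^5 m/s.
r = mv/(qB) = (1.88×10^-28)(2.43×10^5) / [(1×1.60×10^-19)(0.0221)] = 0.0129 m.

r ≈ 1.29 cm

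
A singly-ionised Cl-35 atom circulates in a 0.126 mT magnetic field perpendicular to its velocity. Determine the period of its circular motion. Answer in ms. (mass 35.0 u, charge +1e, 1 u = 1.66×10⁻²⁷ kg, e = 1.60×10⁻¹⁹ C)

T ≈ 18.1 ms

The cyclotron period is independent of speed: T = 2πm/(qB).
T = 2π(5.81×10^-26) / [(1×1.60×10^-19)(1.26×10^-4)] = 0.0181 s.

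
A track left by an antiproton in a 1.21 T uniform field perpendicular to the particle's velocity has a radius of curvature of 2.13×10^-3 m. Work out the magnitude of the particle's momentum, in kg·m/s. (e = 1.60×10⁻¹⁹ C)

Since qvB = mv²/r, the momentum p = mv = qBr.
p = (1×1.60×10^-19)(1.21)(2.13×10^-3) = 4.12×10^-22 kg·m/s.

p ≈ 4.12×10^-22 kg·m/s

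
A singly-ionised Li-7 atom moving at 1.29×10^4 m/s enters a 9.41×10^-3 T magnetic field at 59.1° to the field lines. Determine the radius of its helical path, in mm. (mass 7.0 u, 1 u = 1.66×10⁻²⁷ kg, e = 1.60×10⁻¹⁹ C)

Only the perpendicular component v⊥ = v sin59.1° = 1.11×10^4 m/s is bent by the field.
r = m v⊥ /(qB) = (1.16×10^-26)(1.11×10^4) / [(1×1.60×10^-19)(9.41×10^-3)] = 0.0854 m.

r ≈ 85.4 mm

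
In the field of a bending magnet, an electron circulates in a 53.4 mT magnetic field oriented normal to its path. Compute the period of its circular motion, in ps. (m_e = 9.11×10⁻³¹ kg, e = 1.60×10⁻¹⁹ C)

The cyclotron period is independent of speed: T = 2πm/(qB).
T = 2π(9.11×10^-31) / [(1×1.60×10^-19)(0.0534)] = 6.70×10^-10 s.

T ≈ 670 ps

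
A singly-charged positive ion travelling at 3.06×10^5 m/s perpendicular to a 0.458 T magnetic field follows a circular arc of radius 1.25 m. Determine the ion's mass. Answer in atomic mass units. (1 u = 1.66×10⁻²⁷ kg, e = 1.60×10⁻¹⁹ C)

m ≈ 180 u

qvB = mv²/r ⇒ m = qBr/v.
m = (1×1.60×10^-19)(0.458)(1.25) / (3.06×10^5) = 2.99×10^-25 kg = 180 u.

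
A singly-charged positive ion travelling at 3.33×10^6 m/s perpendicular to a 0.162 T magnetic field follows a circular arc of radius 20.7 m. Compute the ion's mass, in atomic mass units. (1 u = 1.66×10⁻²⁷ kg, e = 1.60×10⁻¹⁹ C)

qvB = mv²/r ⇒ m = qBr/v.
m = (1×1.60×10^-19)(0.162)(20.7) / (3.33×10^6) = 1.61×10^-25 kg = 97.1 u.

m ≈ 97.1 u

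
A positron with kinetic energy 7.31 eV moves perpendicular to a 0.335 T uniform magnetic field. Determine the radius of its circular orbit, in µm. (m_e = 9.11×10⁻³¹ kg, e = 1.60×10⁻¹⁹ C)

r ≈ 27.2 µm

Convert the energy: K = 7.31 eV = 1.17×10^-18 J.
v = √(2K/m) = √(2·1.17×10^-18/9.11×10^-31) = 1.60×10^6 m/s.
r = mv/(qB) = (9.11×10^-31)(1.60×10^6) / [(1×1.60×10^-19)(0.335)] = 2.72×10^-5 m.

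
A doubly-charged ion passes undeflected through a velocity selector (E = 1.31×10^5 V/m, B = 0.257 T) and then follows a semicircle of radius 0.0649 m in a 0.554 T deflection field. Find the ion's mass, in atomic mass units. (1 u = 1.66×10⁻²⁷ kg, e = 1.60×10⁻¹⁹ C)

m ≈ 13.6 u

v = E/B₁ = 5.10×10^5 m/s.
From r = mv/(qB₂), m = qB₂r/v = (2×1.60×10^-19)(0.554)(0.0649) / (5.10×10^5) = 2.26×10^-26 kg.
In atomic mass units: m = 2.26×10^-26 / 1.66×10^-27 = 13.6 u.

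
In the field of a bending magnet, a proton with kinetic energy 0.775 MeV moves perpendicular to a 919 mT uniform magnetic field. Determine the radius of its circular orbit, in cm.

Convert the energy: K = 0.775 MeV = 1.24×10^-13 J.
v = √(2K/m) = √(2·1.24×10^-13/1.67×10^-27) = 1.22×10^7 m/s.
r = mv/(qB) = (1.67×10^-27)(1.22×10^7) / [(1×1.60×10^-19)(0.919)] = 0.138 m.

r ≈ 13.8 cm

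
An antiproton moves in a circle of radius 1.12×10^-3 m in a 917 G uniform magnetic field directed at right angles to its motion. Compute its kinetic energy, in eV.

K ≈ 0.505 eV

v = qBr/m = (1×1.60×10^-19)(0.0917)(1.12×10^-3) / (1.67×10^-27) = 9840 m/s.
K = ½mv² = 0.5·(1.67×10^-27)·(9840)² = 8.08×10^-20 J = 0.505 eV.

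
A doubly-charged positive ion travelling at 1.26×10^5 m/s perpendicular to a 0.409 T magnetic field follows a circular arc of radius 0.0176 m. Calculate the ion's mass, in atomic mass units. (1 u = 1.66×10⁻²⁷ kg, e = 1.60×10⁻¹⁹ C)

m ≈ 11.0 u

qvB = mv²/r ⇒ m = qBr/v.
m = (2×1.60×10^-19)(0.409)(0.0176) / (1.26×10^5) = 1.83×10^-26 kg = 11.0 u.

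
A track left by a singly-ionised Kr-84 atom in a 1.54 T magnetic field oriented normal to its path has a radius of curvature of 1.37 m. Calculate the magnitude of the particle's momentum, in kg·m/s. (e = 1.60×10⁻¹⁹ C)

p ≈ 3.38×10^-19 kg·m/s

Since qvB = mv²/r, the momentum p = mv = qBr.
p = (1×1.60×10^-19)(1.54)(1.37) = 3.38×10^-19 kg·m/s.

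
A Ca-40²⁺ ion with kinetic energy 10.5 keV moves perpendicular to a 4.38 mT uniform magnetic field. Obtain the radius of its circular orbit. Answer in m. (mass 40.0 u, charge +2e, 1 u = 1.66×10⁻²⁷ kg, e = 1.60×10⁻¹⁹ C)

Convert the energy: K = 10.5 keV = 1.68×10^-15 J.
v = √(2K/m) = √(2·1.68×10^-15/6.64×10^-26) = 2.25×10^5 m/s.
r = mv/(qB) = (6.64×10^-26)(2.25×10^5) / [(2×1.60×10^-19)(4.38×10^-3)] = 10.7 m.

r ≈ 10.7 m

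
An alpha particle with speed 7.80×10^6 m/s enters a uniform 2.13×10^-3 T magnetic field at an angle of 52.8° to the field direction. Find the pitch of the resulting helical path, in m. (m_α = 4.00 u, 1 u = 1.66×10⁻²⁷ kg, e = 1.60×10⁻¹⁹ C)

pitch ≈ 289 m

The velocity component along B is v∥ = v cos52.8° = 4.72×10^6 m/s.
The cyclotron period T = 2πm/(qB) = 6.12×10^-5 s is set by m, q, B alone.
Pitch = v∥·T = (4.72×10^6)(6.12×10^-5) = 289 m.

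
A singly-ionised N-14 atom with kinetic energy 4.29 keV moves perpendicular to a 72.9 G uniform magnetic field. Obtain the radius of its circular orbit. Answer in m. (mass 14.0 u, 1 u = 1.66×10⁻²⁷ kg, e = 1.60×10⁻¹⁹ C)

r ≈ 4.84 m

Convert the energy: K = 4.29 keV = 6.86×10^-16 J.
v = √(2K/m) = √(2·6.86×10^-16/2.32×10^-26) = 2.43×10^5 m/s.
r = mv/(qB) = (2.32×10^-26)(2.43×10^5) / [(1×1.60×10^-19)(7.29×10^-3)] = 4.84 m.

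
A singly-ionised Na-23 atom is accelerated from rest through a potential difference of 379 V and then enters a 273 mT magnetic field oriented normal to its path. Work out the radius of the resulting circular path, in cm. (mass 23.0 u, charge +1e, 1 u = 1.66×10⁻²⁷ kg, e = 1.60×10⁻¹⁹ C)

r ≈ 4.93 cm

The kinetic energy gained is K = qV = (1×1.60×10^-19)(379) = 6.06×10^-17 J.
v = √(2K/m) = 5.64×10^4 m/s.
r = mv/(qB) = (3.82×10^-26)(5.64×10^4) / [(1×1.60×10^-19)(0.273)] = 0.0493 m.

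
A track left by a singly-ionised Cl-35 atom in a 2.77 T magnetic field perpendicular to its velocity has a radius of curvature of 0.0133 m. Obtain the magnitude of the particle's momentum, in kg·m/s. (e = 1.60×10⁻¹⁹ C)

Since qvB = mv²/r, the momentum p = mv = qBr.
p = (1×1.60×10^-19)(2.77)(0.0133) = 5.89×10^-21 kg·m/s.

p ≈ 5.89×10^-21 kg·m/s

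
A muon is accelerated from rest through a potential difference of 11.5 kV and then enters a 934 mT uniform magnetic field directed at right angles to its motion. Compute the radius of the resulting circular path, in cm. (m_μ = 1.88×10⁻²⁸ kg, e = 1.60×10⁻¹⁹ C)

r ≈ 0.557 cm

The kinetic energy gained is K = qV = (1×1.60×10^-19)(1.15×10^4) = 1.84×10^-15 J.
v = √(2K/m) = 4.42×10^6 m/s.
r = mv/(qB) = (1.88×10^-28)(4.42×10^6) / [(1×1.60×10^-19)(0.934)] = 5.57×10^-3 m.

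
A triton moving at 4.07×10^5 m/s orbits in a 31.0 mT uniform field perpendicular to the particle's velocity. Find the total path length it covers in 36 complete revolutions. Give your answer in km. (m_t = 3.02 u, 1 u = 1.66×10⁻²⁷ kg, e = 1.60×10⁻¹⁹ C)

r = mv/(qB) = 0.411 m, so one revolution covers 2πr = 2.58 m.
In 36 revolutions: L = 36·2πr = 93.0 m.

L ≈ 0.0930 km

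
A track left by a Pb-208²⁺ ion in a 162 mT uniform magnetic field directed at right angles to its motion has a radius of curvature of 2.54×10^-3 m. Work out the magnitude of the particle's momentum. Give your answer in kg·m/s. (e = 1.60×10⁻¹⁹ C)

Since qvB = mv²/r, the momentum p = mv = qBr.
p = (2×1.60×10^-19)(0.162)(2.54×10^-3) = 1.32×10^-22 kg·m/s.

p ≈ 1.32×10^-22 kg·m/s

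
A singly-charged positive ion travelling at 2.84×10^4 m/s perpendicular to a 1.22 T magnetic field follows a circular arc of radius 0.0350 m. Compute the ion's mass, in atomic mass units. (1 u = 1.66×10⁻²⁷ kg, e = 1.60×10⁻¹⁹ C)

m ≈ 145 u

qvB = mv²/r ⇒ m = qBr/v.
m = (1×1.60×10^-19)(1.22)(0.0350) / (2.84×10^4) = 2.41×10^-25 kg = 145 u.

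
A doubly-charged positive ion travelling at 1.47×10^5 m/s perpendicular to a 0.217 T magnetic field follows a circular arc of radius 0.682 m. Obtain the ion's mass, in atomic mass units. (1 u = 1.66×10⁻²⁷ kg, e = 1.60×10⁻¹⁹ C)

m ≈ 194 u

qvB = mv²/r ⇒ m = qBr/v.
m = (2×1.60×10^-19)(0.217)(0.682) / (1.47×10^5) = 3.22×10^-25 kg = 194 u.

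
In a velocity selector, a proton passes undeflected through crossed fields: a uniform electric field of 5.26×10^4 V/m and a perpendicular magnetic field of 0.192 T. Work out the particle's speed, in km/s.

For zero net force, qE = qvB, so v = E/B.
v = (5.26×10^4) / (0.192) = 2.74×10^5 m/s.

v ≈ 274 km/s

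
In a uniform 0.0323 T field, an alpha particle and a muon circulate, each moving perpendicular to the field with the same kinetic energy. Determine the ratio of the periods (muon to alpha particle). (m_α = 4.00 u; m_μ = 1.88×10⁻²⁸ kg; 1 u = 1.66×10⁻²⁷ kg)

ratio ≈ 0.0566

T = 2πm/(qB) is independent of speed, so T₂/T₁ = (m₂/q₂)/(m₁/q₁).
T_{muon}/T_{alpha particle} = (1.88×10^-28/1e) / (6.64×10^-27/2e) = 0.0566.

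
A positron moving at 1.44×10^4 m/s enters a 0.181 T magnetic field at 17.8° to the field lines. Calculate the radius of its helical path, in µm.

r ≈ 0.138 µm

Only the perpendicular component v⊥ = v sin17.8° = 4400 m/s is bent by the field.
r = m v⊥ /(qB) = (9.11×10^-31)(4400) / [(1×1.60×10^-19)(0.181)] = 1.38×10^-7 m.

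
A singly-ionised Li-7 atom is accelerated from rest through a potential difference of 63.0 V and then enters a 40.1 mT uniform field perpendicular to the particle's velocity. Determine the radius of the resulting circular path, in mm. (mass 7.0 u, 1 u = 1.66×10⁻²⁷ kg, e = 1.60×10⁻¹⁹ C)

The kinetic energy gained is K = qV = (1×1.60×10^-19)(63.0) = 1.01×10^-17 J.
v = √(2K/m) = 4.17×10^4 m/s.
r = mv/(qB) = (1.16×10^-26)(4.17×10^4) / [(1×1.60×10^-19)(0.0401)] = 0.0754 m.

r ≈ 75.4 mm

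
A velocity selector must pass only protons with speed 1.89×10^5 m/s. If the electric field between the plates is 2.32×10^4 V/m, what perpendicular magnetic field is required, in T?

qE = qvB ⇒ B = E/v = (2.32×10^4) / (1.89×10^5) = 0.123 T.

B ≈ 0.123 T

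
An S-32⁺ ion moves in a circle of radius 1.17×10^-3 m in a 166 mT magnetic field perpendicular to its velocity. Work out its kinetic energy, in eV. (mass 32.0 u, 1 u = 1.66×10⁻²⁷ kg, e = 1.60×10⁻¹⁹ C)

K ≈ 0.0568 eV

v = qBr/m = (1×1.60×10^-19)(0.166)(1.17×10^-3) / (5.31×10^-26) = 585 m/s.
K = ½mv² = 0.5·(5.31×10^-26)·(585)² = 9.09×10^-21 J = 0.0568 eV.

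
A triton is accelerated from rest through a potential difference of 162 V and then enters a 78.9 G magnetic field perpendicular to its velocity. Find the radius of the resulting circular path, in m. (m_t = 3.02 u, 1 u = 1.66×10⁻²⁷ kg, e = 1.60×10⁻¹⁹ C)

The kinetic energy gained is K = qV = (1×1.60×10^-19)(162) = 2.59×10^-17 J.
v = √(2K/m) = 1.02×10^5 m/s.
r = mv/(qB) = (5.01×10^-27)(1.02×10^5) / [(1×1.60×10^-19)(7.89×10^-3)] = 0.404 m.

r ≈ 0.404 m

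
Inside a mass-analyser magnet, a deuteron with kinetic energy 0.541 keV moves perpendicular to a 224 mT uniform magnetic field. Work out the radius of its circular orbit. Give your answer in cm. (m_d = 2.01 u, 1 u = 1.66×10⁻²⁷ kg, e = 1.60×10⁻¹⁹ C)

r ≈ 2.12 cm

Convert the energy: K = 0.541 keV = 8.66×10^-17 J.
v = √(2K/m) = √(2·8.66×10^-17/3.34×10^-27) = 2.28×10^5 m/s.
r = mv/(qB) = (3.34×10^-27)(2.28×10^5) / [(1×1.60×10^-19)(0.224)] = 0.0212 m.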